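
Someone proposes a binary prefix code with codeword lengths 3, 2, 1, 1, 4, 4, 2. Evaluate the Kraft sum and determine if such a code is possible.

With common denominator 2^4 = 16: Σ 2^(−ℓᵢ) = 2/16 + 4/16 + 8/16 + 8/16 + 1/16 + 1/16 + 4/16 = 28/16 = 1.75.
Kraft's inequality requires Σ ≤ 1; here Σ = 1.75 > 1, so no such prefix code exists.

1.75; no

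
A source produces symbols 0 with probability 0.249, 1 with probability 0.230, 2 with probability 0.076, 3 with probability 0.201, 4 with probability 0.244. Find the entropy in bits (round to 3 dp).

H = −Σ pᵢ log₂ pᵢ.
−0.249·log₂(0.249) = 0.4994
−0.230·log₂(0.230) = 0.4877
−0.076·log₂(0.076) = 0.2826
−0.201·log₂(0.201) = 0.4653
−0.244·log₂(0.244) = 0.4966
Sum ≈ 2.2315 → 2.231 bits.

2.231 bits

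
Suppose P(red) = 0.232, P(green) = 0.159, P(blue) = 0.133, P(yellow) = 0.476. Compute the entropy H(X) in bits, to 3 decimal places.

1.808 bits

H = −Σ pᵢ log₂ pᵢ.
−0.232·log₂(0.232) = 0.4890
−0.159·log₂(0.159) = 0.4218
−0.133·log₂(0.133) = 0.3871
−0.476·log₂(0.476) = 0.5098
Sum ≈ 1.8077 → 1.808 bits.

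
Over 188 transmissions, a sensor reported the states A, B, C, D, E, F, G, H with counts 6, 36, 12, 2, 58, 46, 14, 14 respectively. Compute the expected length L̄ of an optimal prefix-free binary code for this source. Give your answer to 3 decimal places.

2.553 bits/symbol

Probabilities are the counts divided by 188.
Repeatedly combine the two least-probable nodes; the expected code length is the sum of the merged weights.
merge 1/94 + 3/94 → 2/47
merge 2/47 + 3/47 → 5/47
merge 7/94 + 7/94 → 7/47
merge 5/47 + 7/47 → 12/47
merge 9/47 + 23/94 → 41/94
merge 12/47 + 29/94 → 53/94
merge 41/94 + 53/94 → 1
L = 2/47 + 5/47 + 7/47 + 12/47 + 41/94 + 53/94 + 1 = 120/47 ≈ 2.553 bits/symbol.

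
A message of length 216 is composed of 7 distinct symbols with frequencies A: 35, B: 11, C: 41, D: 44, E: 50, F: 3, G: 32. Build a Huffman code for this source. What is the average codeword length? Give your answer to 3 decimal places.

2.630 bits/symbol

Probabilities are the counts divided by 216.
Repeatedly combine the two least-probable nodes; the expected code length is the sum of the merged weights.
merge 1/72 + 11/216 → 7/108
merge 7/108 + 4/27 → 23/108
merge 35/216 + 41/216 → 19/54
merge 11/54 + 23/108 → 5/12
merge 25/108 + 19/54 → 7/12
merge 5/12 + 7/12 → 1
L = 7/108 + 23/108 + 19/54 + 5/12 + 7/12 + 1 = 71/27 ≈ 2.630 bits/symbol.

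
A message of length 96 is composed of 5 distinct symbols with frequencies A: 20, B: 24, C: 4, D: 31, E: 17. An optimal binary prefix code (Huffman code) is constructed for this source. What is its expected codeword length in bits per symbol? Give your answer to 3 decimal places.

2.219 bits/symbol

Probabilities are the counts divided by 96.
Repeatedly combine the two least-probable nodes; the expected code length is the sum of the merged weights.
merge 1/24 + 17/96 → 7/32
merge 5/24 + 7/32 → 41/96
merge 1/4 + 31/96 → 55/96
merge 41/96 + 55/96 → 1
L = 7/32 + 41/96 + 55/96 + 1 = 71/32 ≈ 2.219 bits/symbol.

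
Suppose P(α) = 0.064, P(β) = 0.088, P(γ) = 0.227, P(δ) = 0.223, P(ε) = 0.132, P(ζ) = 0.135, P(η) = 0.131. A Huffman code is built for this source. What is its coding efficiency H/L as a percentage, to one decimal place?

Entropy H = −Σ p log₂ p ≈ 2.6905 bits.
Huffman merges: 8/125+11/125→19/125; 131/1000+33/250→263/1000; 27/200+19/125→287/1000; 223/1000+227/1000→9/20; 263/1000+287/1000→11/20; 9/20+11/20→1. L = 1351/500 ≈ 2.7020.
Efficiency = H/L = 2.6905/2.7020 = 99.6%.

99.6%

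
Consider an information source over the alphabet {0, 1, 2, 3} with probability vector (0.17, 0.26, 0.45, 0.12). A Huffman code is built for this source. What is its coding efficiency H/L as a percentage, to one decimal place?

Entropy H = −Σ p log₂ p ≈ 1.8253 bits.
Huffman merges: 3/25+17/100→29/100; 13/50+29/100→11/20; 9/20+11/20→1. L = 46/25 ≈ 1.8400.
Efficiency = H/L = 1.8253/1.8400 = 99.2%.

99.2%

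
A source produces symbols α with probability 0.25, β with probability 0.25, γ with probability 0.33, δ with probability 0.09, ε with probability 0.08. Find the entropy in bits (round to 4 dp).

2.1320 bits

H = −Σ pᵢ log₂ pᵢ.
−0.25·log₂(0.25) = 0.5000
−0.25·log₂(0.25) = 0.5000
−0.33·log₂(0.33) = 0.5278
−0.09·log₂(0.09) = 0.3127
−0.08·log₂(0.08) = 0.2915
Sum ≈ 2.1320 → 2.1320 bits.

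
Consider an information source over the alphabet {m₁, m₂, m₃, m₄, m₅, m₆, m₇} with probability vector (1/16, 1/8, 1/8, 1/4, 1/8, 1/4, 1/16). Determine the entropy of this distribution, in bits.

Each probability is a power of 1/2, so log₂(1/p) is an integer.
H = Σ p·log₂(1/p) = 1/16·4 + 1/8·3 + 1/8·3 + 1/4·2 + 1/8·3 + 1/4·2 + 1/16·4 = 2.625 bits.

2.625 bits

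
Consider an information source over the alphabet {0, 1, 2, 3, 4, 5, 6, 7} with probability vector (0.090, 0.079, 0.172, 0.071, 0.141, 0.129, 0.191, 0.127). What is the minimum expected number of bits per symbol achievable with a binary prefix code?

Repeatedly combine the two least-probable nodes; the expected code length is the sum of the merged weights.
merge 71/1000 + 79/1000 → 3/20
merge 9/100 + 127/1000 → 217/1000
merge 129/1000 + 141/1000 → 27/100
merge 3/20 + 43/250 → 161/500
merge 191/1000 + 217/1000 → 51/125
merge 27/100 + 161/500 → 74/125
merge 51/125 + 74/125 → 1
L = 3/20 + 217/1000 + 27/100 + 161/500 + 51/125 + 74/125 + 1 = 2959/1000 = 2.959 bits/symbol.

2.959 bits/symbol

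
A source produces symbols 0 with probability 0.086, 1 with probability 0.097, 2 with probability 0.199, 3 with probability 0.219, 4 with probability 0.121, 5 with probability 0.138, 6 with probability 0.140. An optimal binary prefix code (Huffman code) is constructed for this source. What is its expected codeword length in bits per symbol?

2.765 bits/symbol

Repeatedly combine the two least-probable nodes; the expected code length is the sum of the merged weights.
merge 43/500 + 97/1000 → 183/1000
merge 121/1000 + 69/500 → 259/1000
merge 7/50 + 183/1000 → 323/1000
merge 199/1000 + 219/1000 → 209/500
merge 259/1000 + 323/1000 → 291/500
merge 209/500 + 291/500 → 1
L = 183/1000 + 259/1000 + 323/1000 + 209/500 + 291/500 + 1 = 553/200 = 2.765 bits/symbol.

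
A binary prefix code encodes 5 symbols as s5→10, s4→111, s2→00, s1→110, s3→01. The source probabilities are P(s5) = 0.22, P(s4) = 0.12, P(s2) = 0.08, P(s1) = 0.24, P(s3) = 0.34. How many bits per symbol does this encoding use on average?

2.36 bits/symbol

L̄ = Σ pᵢ·ℓᵢ = 0.22·2 + 0.12·3 + 0.08·2 + 0.24·3 + 0.34·2 = 2.36 bits/symbol.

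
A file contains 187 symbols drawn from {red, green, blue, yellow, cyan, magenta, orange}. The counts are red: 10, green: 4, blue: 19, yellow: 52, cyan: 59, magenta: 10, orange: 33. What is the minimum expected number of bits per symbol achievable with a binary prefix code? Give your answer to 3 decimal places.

2.433 bits/symbol

Probabilities are the counts divided by 187.
Repeatedly combine the two least-probable nodes; the expected code length is the sum of the merged weights.
merge 4/187 + 10/187 → 14/187
merge 10/187 + 14/187 → 24/187
merge 19/187 + 24/187 → 43/187
merge 3/17 + 43/187 → 76/187
merge 52/187 + 59/187 → 111/187
merge 76/187 + 111/187 → 1
L = 14/187 + 24/187 + 43/187 + 76/187 + 111/187 + 1 = 455/187 ≈ 2.433 bits/symbol.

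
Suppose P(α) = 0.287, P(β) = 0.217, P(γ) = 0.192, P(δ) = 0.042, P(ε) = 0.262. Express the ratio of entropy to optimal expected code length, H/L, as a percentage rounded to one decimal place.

96.3%

Entropy H = −Σ p log₂ p ≈ 2.1507 bits.
Huffman merges: 21/500+24/125→117/500; 217/1000+117/500→451/1000; 131/500+287/1000→549/1000; 451/1000+549/1000→1. L = 1117/500 ≈ 2.2340.
Efficiency = H/L = 2.1507/2.2340 = 96.3%.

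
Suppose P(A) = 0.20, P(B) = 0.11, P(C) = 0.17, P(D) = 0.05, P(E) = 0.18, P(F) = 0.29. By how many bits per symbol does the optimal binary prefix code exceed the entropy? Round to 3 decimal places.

0.061 bits

Entropy H = −Σ p log₂ p ≈ 2.4286 bits.
Huffman merges: 1/20+11/100→4/25; 4/25+17/100→33/100; 9/50+1/5→19/50; 29/100+33/100→31/50; 19/50+31/50→1. L = 249/100 ≈ 2.4900.
L − H = 2.4900 − 2.4286 = 0.061 bits.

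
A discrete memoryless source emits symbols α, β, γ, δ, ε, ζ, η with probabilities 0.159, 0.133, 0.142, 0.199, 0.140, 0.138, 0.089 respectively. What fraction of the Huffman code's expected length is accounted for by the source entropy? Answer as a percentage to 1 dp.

99.0%

Entropy H = −Σ p log₂ p ≈ 2.7743 bits.
Huffman merges: 89/1000+133/1000→111/500; 69/500+7/50→139/500; 71/500+159/1000→301/1000; 199/1000+111/500→421/1000; 139/500+301/1000→579/1000; 421/1000+579/1000→1. L = 2801/1000 ≈ 2.8010.
Efficiency = H/L = 2.7743/2.8010 = 99.0%.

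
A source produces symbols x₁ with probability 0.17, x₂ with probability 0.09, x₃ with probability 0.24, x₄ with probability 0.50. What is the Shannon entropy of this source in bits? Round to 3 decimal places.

H = −Σ pᵢ log₂ pᵢ.
−0.17·log₂(0.17) = 0.4346
−0.09·log₂(0.09) = 0.3127
−0.24·log₂(0.24) = 0.4941
−0.50·log₂(0.50) = 0.5000
Sum ≈ 1.7414 → 1.741 bits.

1.741 bits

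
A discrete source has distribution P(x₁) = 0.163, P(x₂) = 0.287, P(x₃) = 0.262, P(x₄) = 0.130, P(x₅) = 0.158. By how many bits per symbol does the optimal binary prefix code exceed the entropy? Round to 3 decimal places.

0.035 bits

Entropy H = −Σ p log₂ p ≈ 2.2530 bits.
Huffman merges: 13/100+79/500→36/125; 163/1000+131/500→17/40; 287/1000+36/125→23/40; 17/40+23/40→1. L = 286/125 ≈ 2.2880.
L − H = 2.2880 − 2.2530 = 0.035 bits.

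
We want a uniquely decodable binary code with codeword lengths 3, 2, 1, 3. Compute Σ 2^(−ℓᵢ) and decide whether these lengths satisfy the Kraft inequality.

1; yes

With common denominator 2^3 = 8: Σ 2^(−ℓᵢ) = 1/8 + 2/8 + 4/8 + 1/8 = 8/8 = 1.
Kraft's inequality requires Σ ≤ 1; here Σ = 1 ≤ 1, so such a prefix code exists.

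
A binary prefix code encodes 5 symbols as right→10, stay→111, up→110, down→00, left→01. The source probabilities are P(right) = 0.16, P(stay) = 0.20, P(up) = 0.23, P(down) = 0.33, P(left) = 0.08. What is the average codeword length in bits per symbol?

L̄ = Σ pᵢ·ℓᵢ = 0.16·2 + 0.20·3 + 0.23·3 + 0.33·2 + 0.08·2 = 2.43 bits/symbol.

2.43 bits/symbol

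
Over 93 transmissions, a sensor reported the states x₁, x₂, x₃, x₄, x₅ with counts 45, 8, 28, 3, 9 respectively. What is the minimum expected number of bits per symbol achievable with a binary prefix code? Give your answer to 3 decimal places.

Probabilities are the counts divided by 93.
Repeatedly combine the two least-probable nodes; the expected code length is the sum of the merged weights.
merge 1/31 + 8/93 → 11/93
merge 3/31 + 11/93 → 20/93
merge 20/93 + 28/93 → 16/31
merge 15/31 + 16/31 → 1
L = 11/93 + 20/93 + 16/31 + 1 = 172/93 ≈ 1.849 bits/symbol.

1.849 bits/symbol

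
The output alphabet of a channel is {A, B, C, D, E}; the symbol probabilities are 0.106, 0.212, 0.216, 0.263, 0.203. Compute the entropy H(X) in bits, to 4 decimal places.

2.2690 bits

H = −Σ pᵢ log₂ pᵢ.
−0.106·log₂(0.106) = 0.3432
−0.212·log₂(0.212) = 0.4744
−0.216·log₂(0.216) = 0.4776
−0.263·log₂(0.263) = 0.5068
−0.203·log₂(0.203) = 0.4670
Sum ≈ 2.2690 → 2.2690 bits.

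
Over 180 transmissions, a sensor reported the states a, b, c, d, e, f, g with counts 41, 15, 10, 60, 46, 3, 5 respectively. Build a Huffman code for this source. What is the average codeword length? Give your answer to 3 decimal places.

2.328 bits/symbol

Probabilities are the counts divided by 180.
Repeatedly combine the two least-probable nodes; the expected code length is the sum of the merged weights.
merge 1/60 + 1/36 → 2/45
merge 2/45 + 1/18 → 1/10
merge 1/12 + 1/10 → 11/60
merge 11/60 + 41/180 → 37/90
merge 23/90 + 1/3 → 53/90
merge 37/90 + 53/90 → 1
L = 2/45 + 1/10 + 11/60 + 37/90 + 53/90 + 1 = 419/180 ≈ 2.328 bits/symbol.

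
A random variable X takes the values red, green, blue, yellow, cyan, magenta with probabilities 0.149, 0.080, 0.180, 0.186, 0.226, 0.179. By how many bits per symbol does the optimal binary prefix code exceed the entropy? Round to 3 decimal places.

Entropy H = −Σ p log₂ p ≈ 2.5266 bits.
Huffman merges: 2/25+149/1000→229/1000; 179/1000+9/50→359/1000; 93/500+113/500→103/250; 229/1000+359/1000→147/250; 103/250+147/250→1. L = 647/250 ≈ 2.5880.
L − H = 2.5880 − 2.5266 = 0.061 bits.

0.061 bits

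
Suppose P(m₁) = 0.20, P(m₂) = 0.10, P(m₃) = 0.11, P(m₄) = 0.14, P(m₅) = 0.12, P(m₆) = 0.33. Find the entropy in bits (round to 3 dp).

2.439 bits

H = −Σ pᵢ log₂ pᵢ.
−0.20·log₂(0.20) = 0.4644
−0.10·log₂(0.10) = 0.3322
−0.11·log₂(0.11) = 0.3503
−0.14·log₂(0.14) = 0.3971
−0.12·log₂(0.12) = 0.3671
−0.33·log₂(0.33) = 0.5278
Sum ≈ 2.4389 → 2.439 bits.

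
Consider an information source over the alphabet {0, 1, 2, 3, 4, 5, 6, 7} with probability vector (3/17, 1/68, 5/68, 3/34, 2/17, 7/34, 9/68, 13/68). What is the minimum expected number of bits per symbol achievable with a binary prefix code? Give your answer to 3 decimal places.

Repeatedly combine the two least-probable nodes; the expected code length is the sum of the merged weights.
merge 1/68 + 5/68 → 3/34
merge 3/34 + 3/34 → 3/17
merge 2/17 + 9/68 → 1/4
merge 3/17 + 3/17 → 6/17
merge 13/68 + 7/34 → 27/68
merge 1/4 + 6/17 → 41/68
merge 27/68 + 41/68 → 1
L = 3/34 + 3/17 + 1/4 + 6/17 + 27/68 + 41/68 + 1 = 195/68 ≈ 2.868 bits/symbol.

2.868 bits/symbol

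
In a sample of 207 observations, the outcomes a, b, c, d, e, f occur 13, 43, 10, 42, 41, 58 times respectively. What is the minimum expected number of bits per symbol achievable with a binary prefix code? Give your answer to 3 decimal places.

Probabilities are the counts divided by 207.
Repeatedly combine the two least-probable nodes; the expected code length is the sum of the merged weights.
merge 10/207 + 13/207 → 1/9
merge 1/9 + 41/207 → 64/207
merge 14/69 + 43/207 → 85/207
merge 58/207 + 64/207 → 122/207
merge 85/207 + 122/207 → 1
L = 1/9 + 64/207 + 85/207 + 122/207 + 1 = 167/69 ≈ 2.420 bits/symbol.

2.420 bits/symbol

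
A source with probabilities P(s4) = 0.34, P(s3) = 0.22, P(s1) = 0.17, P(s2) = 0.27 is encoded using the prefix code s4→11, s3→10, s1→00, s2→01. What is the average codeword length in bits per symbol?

L̄ = Σ pᵢ·ℓᵢ = 0.34·2 + 0.22·2 + 0.17·2 + 0.27·2 = 2 bits/symbol.

2 bits/symbol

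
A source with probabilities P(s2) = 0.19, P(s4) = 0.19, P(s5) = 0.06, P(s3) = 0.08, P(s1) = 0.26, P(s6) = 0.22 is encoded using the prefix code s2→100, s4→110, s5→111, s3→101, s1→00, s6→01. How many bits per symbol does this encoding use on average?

L̄ = Σ pᵢ·ℓᵢ = 0.19·3 + 0.19·3 + 0.06·3 + 0.08·3 + 0.26·2 + 0.22·2 = 2.52 bits/symbol.

2.52 bits/symbol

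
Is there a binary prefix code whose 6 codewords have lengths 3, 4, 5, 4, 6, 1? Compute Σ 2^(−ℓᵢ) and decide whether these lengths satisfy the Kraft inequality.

0.796875; yes

With common denominator 2^6 = 64: Σ 2^(−ℓᵢ) = 8/64 + 4/64 + 2/64 + 4/64 + 1/64 + 32/64 = 51/64 = 0.796875.
Kraft's inequality requires Σ ≤ 1; here Σ = 0.796875 ≤ 1, so such a prefix code exists.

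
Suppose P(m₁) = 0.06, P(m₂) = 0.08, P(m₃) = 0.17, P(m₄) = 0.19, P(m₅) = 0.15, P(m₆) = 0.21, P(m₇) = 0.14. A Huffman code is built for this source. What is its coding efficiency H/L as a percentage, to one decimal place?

Entropy H = −Σ p log₂ p ≈ 2.7053 bits.
Huffman merges: 3/50+2/25→7/50; 7/50+7/50→7/25; 3/20+17/100→8/25; 19/100+21/100→2/5; 7/25+8/25→3/5; 2/5+3/5→1. L = 137/50 ≈ 2.7400.
Efficiency = H/L = 2.7053/2.7400 = 98.7%.

98.7%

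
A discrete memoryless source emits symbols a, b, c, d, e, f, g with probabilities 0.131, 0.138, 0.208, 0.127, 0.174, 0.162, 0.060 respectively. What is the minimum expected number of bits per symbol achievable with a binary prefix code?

2.792 bits/symbol

Repeatedly combine the two least-probable nodes; the expected code length is the sum of the merged weights.
merge 3/50 + 127/1000 → 187/1000
merge 131/1000 + 69/500 → 269/1000
merge 81/500 + 87/500 → 42/125
merge 187/1000 + 26/125 → 79/200
merge 269/1000 + 42/125 → 121/200
merge 79/200 + 121/200 → 1
L = 187/1000 + 269/1000 + 42/125 + 79/200 + 121/200 + 1 = 349/125 = 2.792 bits/symbol.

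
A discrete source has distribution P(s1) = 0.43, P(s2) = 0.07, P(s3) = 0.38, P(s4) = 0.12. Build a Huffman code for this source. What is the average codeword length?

1.76 bits/symbol

Repeatedly combine the two least-probable nodes; the expected code length is the sum of the merged weights.
merge 7/100 + 3/25 → 19/100
merge 19/100 + 19/50 → 57/100
merge 43/100 + 57/100 → 1
L = 19/100 + 57/100 + 1 = 44/25 = 1.76 bits/symbol.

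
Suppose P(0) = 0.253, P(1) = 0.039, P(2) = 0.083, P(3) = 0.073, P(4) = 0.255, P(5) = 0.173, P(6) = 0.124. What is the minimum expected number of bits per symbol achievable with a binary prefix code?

Repeatedly combine the two least-probable nodes; the expected code length is the sum of the merged weights.
merge 39/1000 + 73/1000 → 14/125
merge 83/1000 + 14/125 → 39/200
merge 31/250 + 173/1000 → 297/1000
merge 39/200 + 253/1000 → 56/125
merge 51/200 + 297/1000 → 69/125
merge 56/125 + 69/125 → 1
L = 14/125 + 39/200 + 297/1000 + 56/125 + 69/125 + 1 = 651/250 = 2.604 bits/symbol.

2.604 bits/symbol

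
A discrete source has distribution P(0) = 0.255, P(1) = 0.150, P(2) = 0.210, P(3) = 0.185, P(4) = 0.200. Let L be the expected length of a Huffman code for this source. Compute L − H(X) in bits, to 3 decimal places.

Entropy H = −Σ p log₂ p ≈ 2.3008 bits.
Huffman merges: 3/20+37/200→67/200; 1/5+21/100→41/100; 51/200+67/200→59/100; 41/100+59/100→1. L = 467/200 ≈ 2.3350.
L − H = 2.3350 − 2.3008 = 0.034 bits.

0.034 bits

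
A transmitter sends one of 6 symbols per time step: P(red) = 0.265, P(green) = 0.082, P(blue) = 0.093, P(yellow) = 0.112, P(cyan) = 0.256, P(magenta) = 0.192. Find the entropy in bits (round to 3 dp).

H = −Σ pᵢ log₂ pᵢ.
−0.265·log₂(0.265) = 0.5077
−0.082·log₂(0.082) = 0.2959
−0.093·log₂(0.093) = 0.3187
−0.112·log₂(0.112) = 0.3537
−0.256·log₂(0.256) = 0.5032
−0.192·log₂(0.192) = 0.4571
Sum ≈ 2.4364 → 2.436 bits.

2.436 bits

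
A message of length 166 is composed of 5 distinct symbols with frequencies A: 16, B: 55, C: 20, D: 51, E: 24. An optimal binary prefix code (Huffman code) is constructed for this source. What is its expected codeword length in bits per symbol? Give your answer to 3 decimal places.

2.217 bits/symbol

Probabilities are the counts divided by 166.
Repeatedly combine the two least-probable nodes; the expected code length is the sum of the merged weights.
merge 8/83 + 10/83 → 18/83
merge 12/83 + 18/83 → 30/83
merge 51/166 + 55/166 → 53/83
merge 30/83 + 53/83 → 1
L = 18/83 + 30/83 + 53/83 + 1 = 184/83 ≈ 2.217 bits/symbol.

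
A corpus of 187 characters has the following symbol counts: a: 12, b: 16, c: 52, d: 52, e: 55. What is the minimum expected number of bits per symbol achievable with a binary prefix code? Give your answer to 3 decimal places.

2.150 bits/symbol

Probabilities are the counts divided by 187.
Repeatedly combine the two least-probable nodes; the expected code length is the sum of the merged weights.
merge 12/187 + 16/187 → 28/187
merge 28/187 + 52/187 → 80/187
merge 52/187 + 5/17 → 107/187
merge 80/187 + 107/187 → 1
L = 28/187 + 80/187 + 107/187 + 1 = 402/187 ≈ 2.150 bits/symbol.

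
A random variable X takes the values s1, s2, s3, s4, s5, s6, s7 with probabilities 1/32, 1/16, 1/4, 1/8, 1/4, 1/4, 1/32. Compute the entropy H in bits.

2.4375 bits

Each probability is a power of 1/2, so log₂(1/p) is an integer.
H = Σ p·log₂(1/p) = 1/32·5 + 1/16·4 + 1/4·2 + 1/8·3 + 1/4·2 + 1/4·2 + 1/32·5 = 2.4375 bits.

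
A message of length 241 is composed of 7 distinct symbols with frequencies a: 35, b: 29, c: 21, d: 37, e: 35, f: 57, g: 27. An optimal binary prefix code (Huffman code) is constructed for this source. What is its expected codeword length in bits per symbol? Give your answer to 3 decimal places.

Probabilities are the counts divided by 241.
Repeatedly combine the two least-probable nodes; the expected code length is the sum of the merged weights.
merge 21/241 + 27/241 → 48/241
merge 29/241 + 35/241 → 64/241
merge 35/241 + 37/241 → 72/241
merge 48/241 + 57/241 → 105/241
merge 64/241 + 72/241 → 136/241
merge 105/241 + 136/241 → 1
L = 48/241 + 64/241 + 72/241 + 105/241 + 136/241 + 1 = 666/241 ≈ 2.763 bits/symbol.

2.763 bits/symbol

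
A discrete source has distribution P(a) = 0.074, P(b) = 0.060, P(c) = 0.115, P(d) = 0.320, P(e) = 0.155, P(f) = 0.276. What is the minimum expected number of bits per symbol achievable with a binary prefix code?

Repeatedly combine the two least-probable nodes; the expected code length is the sum of the merged weights.
merge 3/50 + 37/500 → 67/500
merge 23/200 + 67/500 → 249/1000
merge 31/200 + 249/1000 → 101/250
merge 69/250 + 8/25 → 149/250
merge 101/250 + 149/250 → 1
L = 67/500 + 249/1000 + 101/250 + 149/250 + 1 = 2383/1000 = 2.383 bits/symbol.

2.383 bits/symbol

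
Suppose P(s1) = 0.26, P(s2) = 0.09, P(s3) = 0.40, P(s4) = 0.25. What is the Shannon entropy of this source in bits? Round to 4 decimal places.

1.8467 bits

H = −Σ pᵢ log₂ pᵢ.
−0.26·log₂(0.26) = 0.5053
−0.09·log₂(0.09) = 0.3127
−0.40·log₂(0.40) = 0.5288
−0.25·log₂(0.25) = 0.5000
Sum ≈ 1.8467 → 1.8467 bits.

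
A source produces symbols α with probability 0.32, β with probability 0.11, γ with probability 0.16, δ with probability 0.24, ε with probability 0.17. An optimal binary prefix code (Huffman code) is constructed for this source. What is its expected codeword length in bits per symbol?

Repeatedly combine the two least-probable nodes; the expected code length is the sum of the merged weights.
merge 11/100 + 4/25 → 27/100
merge 17/100 + 6/25 → 41/100
merge 27/100 + 8/25 → 59/100
merge 41/100 + 59/100 → 1
L = 27/100 + 41/100 + 59/100 + 1 = 227/100 = 2.27 bits/symbol.

2.27 bits/symbol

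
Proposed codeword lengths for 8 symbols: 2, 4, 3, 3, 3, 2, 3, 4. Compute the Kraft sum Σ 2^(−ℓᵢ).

1.125

With common denominator 2^4 = 16: Σ 2^(−ℓᵢ) = 4/16 + 1/16 + 2/16 + 2/16 + 2/16 + 4/16 + 2/16 + 1/16 = 18/16 = 1.125.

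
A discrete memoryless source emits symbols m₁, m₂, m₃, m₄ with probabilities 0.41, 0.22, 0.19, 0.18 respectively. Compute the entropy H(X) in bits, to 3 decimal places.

1.908 bits

H = −Σ pᵢ log₂ pᵢ.
−0.41·log₂(0.41) = 0.5274
−0.22·log₂(0.22) = 0.4806
−0.19·log₂(0.19) = 0.4552
−0.18·log₂(0.18) = 0.4453
Sum ≈ 1.9085 → 1.908 bits.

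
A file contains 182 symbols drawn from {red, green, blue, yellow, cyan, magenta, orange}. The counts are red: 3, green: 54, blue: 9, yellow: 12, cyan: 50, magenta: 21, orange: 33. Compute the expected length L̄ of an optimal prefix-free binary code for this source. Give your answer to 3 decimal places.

Probabilities are the counts divided by 182.
Repeatedly combine the two least-probable nodes; the expected code length is the sum of the merged weights.
merge 3/182 + 9/182 → 6/91
merge 6/91 + 6/91 → 12/91
merge 3/26 + 12/91 → 45/182
merge 33/182 + 45/182 → 3/7
merge 25/91 + 27/91 → 4/7
merge 3/7 + 4/7 → 1
L = 6/91 + 12/91 + 45/182 + 3/7 + 4/7 + 1 = 445/182 ≈ 2.445 bits/symbol.

2.445 bits/symbol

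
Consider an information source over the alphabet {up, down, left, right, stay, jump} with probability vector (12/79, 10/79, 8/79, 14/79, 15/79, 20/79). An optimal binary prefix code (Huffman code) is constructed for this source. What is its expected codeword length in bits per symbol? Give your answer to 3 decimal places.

2.557 bits/symbol

Repeatedly combine the two least-probable nodes; the expected code length is the sum of the merged weights.
merge 8/79 + 10/79 → 18/79
merge 12/79 + 14/79 → 26/79
merge 15/79 + 18/79 → 33/79
merge 20/79 + 26/79 → 46/79
merge 33/79 + 46/79 → 1
L = 18/79 + 26/79 + 33/79 + 46/79 + 1 = 202/79 ≈ 2.557 bits/symbol.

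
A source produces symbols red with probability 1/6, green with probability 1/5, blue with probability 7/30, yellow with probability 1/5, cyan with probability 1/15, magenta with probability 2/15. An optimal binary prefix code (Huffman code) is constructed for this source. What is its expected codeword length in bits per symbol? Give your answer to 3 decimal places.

Repeatedly combine the two least-probable nodes; the expected code length is the sum of the merged weights.
merge 1/15 + 2/15 → 1/5
merge 1/6 + 1/5 → 11/30
merge 1/5 + 1/5 → 2/5
merge 7/30 + 11/30 → 3/5
merge 2/5 + 3/5 → 1
L = 1/5 + 11/30 + 2/5 + 3/5 + 1 = 77/30 ≈ 2.567 bits/symbol.

2.567 bits/symbol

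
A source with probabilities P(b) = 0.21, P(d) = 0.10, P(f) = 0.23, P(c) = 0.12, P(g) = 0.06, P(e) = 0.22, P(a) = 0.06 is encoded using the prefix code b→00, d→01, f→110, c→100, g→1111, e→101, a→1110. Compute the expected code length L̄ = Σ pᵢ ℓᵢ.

2.81 bits/symbol

L̄ = Σ pᵢ·ℓᵢ = 0.21·2 + 0.10·2 + 0.23·3 + 0.12·3 + 0.06·4 + 0.22·3 + 0.06·4 = 2.81 bits/symbol.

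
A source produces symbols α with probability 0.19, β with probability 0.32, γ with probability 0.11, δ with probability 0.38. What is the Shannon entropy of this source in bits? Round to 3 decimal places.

1.862 bits

H = −Σ pᵢ log₂ pᵢ.
−0.19·log₂(0.19) = 0.4552
−0.32·log₂(0.32) = 0.5260
−0.11·log₂(0.11) = 0.3503
−0.38·log₂(0.38) = 0.5305
Sum ≈ 1.8620 → 1.862 bits.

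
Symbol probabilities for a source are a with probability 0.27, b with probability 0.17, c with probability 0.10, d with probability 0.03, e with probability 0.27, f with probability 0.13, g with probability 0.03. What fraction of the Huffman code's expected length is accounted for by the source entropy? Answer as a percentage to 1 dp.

Entropy H = −Σ p log₂ p ≈ 2.4730 bits.
Huffman merges: 3/100+3/100→3/50; 3/50+1/10→4/25; 13/100+4/25→29/100; 17/100+27/100→11/25; 27/100+29/100→14/25; 11/25+14/25→1. L = 251/100 ≈ 2.5100.
Efficiency = H/L = 2.4730/2.5100 = 98.5%.

98.5%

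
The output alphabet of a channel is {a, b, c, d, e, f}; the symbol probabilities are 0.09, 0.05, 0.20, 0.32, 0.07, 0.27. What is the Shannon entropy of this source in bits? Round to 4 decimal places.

H = −Σ pᵢ log₂ pᵢ.
−0.09·log₂(0.09) = 0.3127
−0.05·log₂(0.05) = 0.2161
−0.20·log₂(0.20) = 0.4644
−0.32·log₂(0.32) = 0.5260
−0.07·log₂(0.07) = 0.2686
−0.27·log₂(0.27) = 0.5100
Sum ≈ 2.2977 → 2.2977 bits.

2.2977 bits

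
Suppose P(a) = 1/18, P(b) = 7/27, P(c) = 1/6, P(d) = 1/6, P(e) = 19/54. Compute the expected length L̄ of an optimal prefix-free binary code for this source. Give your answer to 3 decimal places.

Repeatedly combine the two least-probable nodes; the expected code length is the sum of the merged weights.
merge 1/18 + 1/6 → 2/9
merge 1/6 + 2/9 → 7/18
merge 7/27 + 19/54 → 11/18
merge 7/18 + 11/18 → 1
L = 2/9 + 7/18 + 11/18 + 1 = 20/9 ≈ 2.222 bits/symbol.

2.222 bits/symbol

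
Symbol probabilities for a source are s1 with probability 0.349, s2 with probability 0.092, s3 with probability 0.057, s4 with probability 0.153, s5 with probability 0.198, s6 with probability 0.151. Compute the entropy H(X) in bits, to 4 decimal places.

H = −Σ pᵢ log₂ pᵢ.
−0.349·log₂(0.349) = 0.5300
−0.092·log₂(0.092) = 0.3167
−0.057·log₂(0.057) = 0.2356
−0.153·log₂(0.153) = 0.4144
−0.198·log₂(0.198) = 0.4626
−0.151·log₂(0.151) = 0.4118
Sum ≈ 2.3711 → 2.3711 bits.

2.3711 bits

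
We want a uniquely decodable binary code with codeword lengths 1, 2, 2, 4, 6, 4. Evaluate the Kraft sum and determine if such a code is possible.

With common denominator 2^6 = 64: Σ 2^(−ℓᵢ) = 32/64 + 16/64 + 16/64 + 4/64 + 1/64 + 4/64 = 73/64 = 1.140625.
Kraft's inequality requires Σ ≤ 1; here Σ = 1.140625 > 1, so no such prefix code exists.

1.140625; no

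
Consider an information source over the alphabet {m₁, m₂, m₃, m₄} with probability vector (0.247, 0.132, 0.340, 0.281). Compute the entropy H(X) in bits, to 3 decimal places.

H = −Σ pᵢ log₂ pᵢ.
−0.247·log₂(0.247) = 0.4983
−0.132·log₂(0.132) = 0.3856
−0.340·log₂(0.340) = 0.5292
−0.281·log₂(0.281) = 0.5146
Sum ≈ 1.9277 → 1.928 bits.

1.928 bits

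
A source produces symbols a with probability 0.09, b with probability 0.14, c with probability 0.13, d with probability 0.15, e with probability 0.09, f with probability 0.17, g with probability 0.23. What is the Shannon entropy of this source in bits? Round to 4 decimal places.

2.7379 bits

H = −Σ pᵢ log₂ pᵢ.
−0.09·log₂(0.09) = 0.3127
−0.14·log₂(0.14) = 0.3971
−0.13·log₂(0.13) = 0.3826
−0.15·log₂(0.15) = 0.4105
−0.09·log₂(0.09) = 0.3127
−0.17·log₂(0.17) = 0.4346
−0.23·log₂(0.23) = 0.4877
Sum ≈ 2.7379 → 2.7379 bits.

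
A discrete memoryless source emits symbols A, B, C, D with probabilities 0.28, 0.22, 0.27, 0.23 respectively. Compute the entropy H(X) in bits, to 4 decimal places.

H = −Σ pᵢ log₂ pᵢ.
−0.28·log₂(0.28) = 0.5142
−0.22·log₂(0.22) = 0.4806
−0.27·log₂(0.27) = 0.5100
−0.23·log₂(0.23) = 0.4877
Sum ≈ 1.9925 → 1.9925 bits.

1.9925 bits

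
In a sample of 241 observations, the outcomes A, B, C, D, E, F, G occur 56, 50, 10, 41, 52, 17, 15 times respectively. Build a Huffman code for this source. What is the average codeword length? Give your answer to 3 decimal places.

Probabilities are the counts divided by 241.
Repeatedly combine the two least-probable nodes; the expected code length is the sum of the merged weights.
merge 10/241 + 15/241 → 25/241
merge 17/241 + 25/241 → 42/241
merge 41/241 + 42/241 → 83/241
merge 50/241 + 52/241 → 102/241
merge 56/241 + 83/241 → 139/241
merge 102/241 + 139/241 → 1
L = 25/241 + 42/241 + 83/241 + 102/241 + 139/241 + 1 = 632/241 ≈ 2.622 bits/symbol.

2.622 bits/symbol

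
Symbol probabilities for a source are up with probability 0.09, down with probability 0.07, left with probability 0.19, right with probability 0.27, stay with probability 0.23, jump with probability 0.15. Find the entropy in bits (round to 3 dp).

2.445 bits

H = −Σ pᵢ log₂ pᵢ.
−0.09·log₂(0.09) = 0.3127
−0.07·log₂(0.07) = 0.2686
−0.19·log₂(0.19) = 0.4552
−0.27·log₂(0.27) = 0.5100
−0.23·log₂(0.23) = 0.4877
−0.15·log₂(0.15) = 0.4105
Sum ≈ 2.4447 → 2.445 bits.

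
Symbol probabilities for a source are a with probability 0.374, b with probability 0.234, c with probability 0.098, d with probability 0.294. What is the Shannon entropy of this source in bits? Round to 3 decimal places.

H = −Σ pᵢ log₂ pᵢ.
−0.374·log₂(0.374) = 0.5307
−0.234·log₂(0.234) = 0.4903
−0.098·log₂(0.098) = 0.3284
−0.294·log₂(0.294) = 0.5192
Sum ≈ 1.8686 → 1.869 bits.

1.869 bits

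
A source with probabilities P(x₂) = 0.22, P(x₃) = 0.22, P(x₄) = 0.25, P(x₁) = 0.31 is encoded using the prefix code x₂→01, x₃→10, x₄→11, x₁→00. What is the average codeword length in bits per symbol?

L̄ = Σ pᵢ·ℓᵢ = 0.22·2 + 0.22·2 + 0.25·2 + 0.31·2 = 2 bits/symbol.

2 bits/symbol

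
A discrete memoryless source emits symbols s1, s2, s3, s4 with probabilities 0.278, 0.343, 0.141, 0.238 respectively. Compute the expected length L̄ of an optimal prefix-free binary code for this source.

2 bits/symbol

Repeatedly combine the two least-probable nodes; the expected code length is the sum of the merged weights.
merge 141/1000 + 119/500 → 379/1000
merge 139/500 + 343/1000 → 621/1000
merge 379/1000 + 621/1000 → 1
L = 379/1000 + 621/1000 + 1 = 2 bits/symbol.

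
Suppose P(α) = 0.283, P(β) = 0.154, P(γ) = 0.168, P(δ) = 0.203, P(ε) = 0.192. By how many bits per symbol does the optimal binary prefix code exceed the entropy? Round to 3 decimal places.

Entropy H = −Σ p log₂ p ≈ 2.2875 bits.
Huffman merges: 77/500+21/125→161/500; 24/125+203/1000→79/200; 283/1000+161/500→121/200; 79/200+121/200→1. L = 1161/500 ≈ 2.3220.
L − H = 2.3220 − 2.2875 = 0.035 bits.

0.035 bits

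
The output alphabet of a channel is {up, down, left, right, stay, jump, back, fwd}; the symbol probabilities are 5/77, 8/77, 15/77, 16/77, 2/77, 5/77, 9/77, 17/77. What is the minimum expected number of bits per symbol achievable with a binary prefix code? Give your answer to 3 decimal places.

Repeatedly combine the two least-probable nodes; the expected code length is the sum of the merged weights.
merge 2/77 + 5/77 → 1/11
merge 5/77 + 1/11 → 12/77
merge 8/77 + 9/77 → 17/77
merge 12/77 + 15/77 → 27/77
merge 16/77 + 17/77 → 3/7
merge 17/77 + 27/77 → 4/7
merge 3/7 + 4/7 → 1
L = 1/11 + 12/77 + 17/77 + 27/77 + 3/7 + 4/7 + 1 = 31/11 ≈ 2.818 bits/symbol.

2.818 bits/symbol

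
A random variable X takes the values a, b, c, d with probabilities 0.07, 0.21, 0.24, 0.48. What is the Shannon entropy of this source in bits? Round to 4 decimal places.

1.7438 bits

H = −Σ pᵢ log₂ pᵢ.
−0.07·log₂(0.07) = 0.2686
−0.21·log₂(0.21) = 0.4728
−0.24·log₂(0.24) = 0.4941
−0.48·log₂(0.48) = 0.5083
Sum ≈ 1.7438 → 1.7438 bits.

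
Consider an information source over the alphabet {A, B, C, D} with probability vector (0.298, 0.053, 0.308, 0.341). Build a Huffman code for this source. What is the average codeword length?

Repeatedly combine the two least-probable nodes; the expected code length is the sum of the merged weights.
merge 53/1000 + 149/500 → 351/1000
merge 77/250 + 341/1000 → 649/1000
merge 351/1000 + 649/1000 → 1
L = 351/1000 + 649/1000 + 1 = 2 bits/symbol.

2 bits/symbol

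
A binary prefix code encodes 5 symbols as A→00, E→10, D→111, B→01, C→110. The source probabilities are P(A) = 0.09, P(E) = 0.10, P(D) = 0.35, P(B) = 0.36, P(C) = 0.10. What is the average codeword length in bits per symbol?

L̄ = Σ pᵢ·ℓᵢ = 0.09·2 + 0.10·2 + 0.35·3 + 0.36·2 + 0.10·3 = 2.45 bits/symbol.

2.45 bits/symbol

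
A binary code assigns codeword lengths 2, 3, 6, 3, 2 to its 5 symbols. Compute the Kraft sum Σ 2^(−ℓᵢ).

0.765625

With common denominator 2^6 = 64: Σ 2^(−ℓᵢ) = 16/64 + 8/64 + 1/64 + 8/64 + 16/64 = 49/64 = 0.765625.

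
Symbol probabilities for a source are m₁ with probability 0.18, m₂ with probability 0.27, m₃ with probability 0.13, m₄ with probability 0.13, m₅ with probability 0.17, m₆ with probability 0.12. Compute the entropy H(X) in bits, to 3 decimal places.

H = −Σ pᵢ log₂ pᵢ.
−0.18·log₂(0.18) = 0.4453
−0.27·log₂(0.27) = 0.5100
−0.13·log₂(0.13) = 0.3826
−0.13·log₂(0.13) = 0.3826
−0.17·log₂(0.17) = 0.4346
−0.12·log₂(0.12) = 0.3671
Sum ≈ 2.5223 → 2.522 bits.

2.522 bits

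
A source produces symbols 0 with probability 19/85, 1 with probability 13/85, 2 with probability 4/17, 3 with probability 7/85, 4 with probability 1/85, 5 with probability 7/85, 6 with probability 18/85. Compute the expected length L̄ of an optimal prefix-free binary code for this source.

2.6 bits/symbol

Repeatedly combine the two least-probable nodes; the expected code length is the sum of the merged weights.
merge 1/85 + 7/85 → 8/85
merge 7/85 + 8/85 → 3/17
merge 13/85 + 3/17 → 28/85
merge 18/85 + 19/85 → 37/85
merge 4/17 + 28/85 → 48/85
merge 37/85 + 48/85 → 1
L = 8/85 + 3/17 + 28/85 + 37/85 + 48/85 + 1 = 13/5 = 2.6 bits/symbol.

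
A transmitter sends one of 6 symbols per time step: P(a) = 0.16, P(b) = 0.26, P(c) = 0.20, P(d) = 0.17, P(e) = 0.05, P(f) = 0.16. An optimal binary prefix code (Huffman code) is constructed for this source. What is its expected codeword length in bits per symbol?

Repeatedly combine the two least-probable nodes; the expected code length is the sum of the merged weights.
merge 1/20 + 4/25 → 21/100
merge 4/25 + 17/100 → 33/100
merge 1/5 + 21/100 → 41/100
merge 13/50 + 33/100 → 59/100
merge 41/100 + 59/100 → 1
L = 21/100 + 33/100 + 41/100 + 59/100 + 1 = 127/50 = 2.54 bits/symbol.

2.54 bits/symbol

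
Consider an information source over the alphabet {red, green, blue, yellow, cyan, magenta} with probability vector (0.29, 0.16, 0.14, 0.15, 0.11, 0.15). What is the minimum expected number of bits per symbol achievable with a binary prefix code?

2.55 bits/symbol

Repeatedly combine the two least-probable nodes; the expected code length is the sum of the merged weights.
merge 11/100 + 7/50 → 1/4
merge 3/20 + 3/20 → 3/10
merge 4/25 + 1/4 → 41/100
merge 29/100 + 3/10 → 59/100
merge 41/100 + 59/100 → 1
L = 1/4 + 3/10 + 41/100 + 59/100 + 1 = 51/20 = 2.55 bits/symbol.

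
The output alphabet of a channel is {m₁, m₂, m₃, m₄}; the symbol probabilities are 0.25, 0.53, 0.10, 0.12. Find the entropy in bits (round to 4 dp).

H = −Σ pᵢ log₂ pᵢ.
−0.25·log₂(0.25) = 0.5000
−0.53·log₂(0.53) = 0.4854
−0.10·log₂(0.10) = 0.3322
−0.12·log₂(0.12) = 0.3671
Sum ≈ 1.6847 → 1.6847 bits.

1.6847 bits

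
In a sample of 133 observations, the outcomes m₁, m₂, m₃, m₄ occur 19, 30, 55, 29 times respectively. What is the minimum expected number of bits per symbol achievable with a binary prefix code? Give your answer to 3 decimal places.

Probabilities are the counts divided by 133.
Repeatedly combine the two least-probable nodes; the expected code length is the sum of the merged weights.
merge 1/7 + 29/133 → 48/133
merge 30/133 + 48/133 → 78/133
merge 55/133 + 78/133 → 1
L = 48/133 + 78/133 + 1 = 37/19 ≈ 1.947 bits/symbol.

1.947 bits/symbol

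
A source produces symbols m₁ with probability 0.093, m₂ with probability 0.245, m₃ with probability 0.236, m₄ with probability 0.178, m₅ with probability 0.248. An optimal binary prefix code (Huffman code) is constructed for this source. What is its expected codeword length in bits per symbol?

2.271 bits/symbol

Repeatedly combine the two least-probable nodes; the expected code length is the sum of the merged weights.
merge 93/1000 + 89/500 → 271/1000
merge 59/250 + 49/200 → 481/1000
merge 31/125 + 271/1000 → 519/1000
merge 481/1000 + 519/1000 → 1
L = 271/1000 + 481/1000 + 519/1000 + 1 = 2271/1000 = 2.271 bits/symbol.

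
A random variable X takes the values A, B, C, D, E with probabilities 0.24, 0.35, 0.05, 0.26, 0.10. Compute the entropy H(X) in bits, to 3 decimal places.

H = −Σ pᵢ log₂ pᵢ.
−0.24·log₂(0.24) = 0.4941
−0.35·log₂(0.35) = 0.5301
−0.05·log₂(0.05) = 0.2161
−0.26·log₂(0.26) = 0.5053
−0.10·log₂(0.10) = 0.3322
Sum ≈ 2.0778 → 2.078 bits.

2.078 bits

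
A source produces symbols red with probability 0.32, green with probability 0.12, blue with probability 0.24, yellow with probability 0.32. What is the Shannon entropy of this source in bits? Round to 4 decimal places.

1.9133 bits

H = −Σ pᵢ log₂ pᵢ.
−0.32·log₂(0.32) = 0.5260
−0.12·log₂(0.12) = 0.3671
−0.24·log₂(0.24) = 0.4941
−0.32·log₂(0.32) = 0.5260
Sum ≈ 1.9133 → 1.9133 bits.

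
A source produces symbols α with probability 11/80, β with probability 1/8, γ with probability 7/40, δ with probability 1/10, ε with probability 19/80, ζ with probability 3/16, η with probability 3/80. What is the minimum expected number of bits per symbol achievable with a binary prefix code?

2.7125 bits/symbol

Repeatedly combine the two least-probable nodes; the expected code length is the sum of the merged weights.
merge 3/80 + 1/10 → 11/80
merge 1/8 + 11/80 → 21/80
merge 11/80 + 7/40 → 5/16
merge 3/16 + 19/80 → 17/40
merge 21/80 + 5/16 → 23/40
merge 17/40 + 23/40 → 1
L = 11/80 + 21/80 + 5/16 + 17/40 + 23/40 + 1 = 217/80 = 2.7125 bits/symbol.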